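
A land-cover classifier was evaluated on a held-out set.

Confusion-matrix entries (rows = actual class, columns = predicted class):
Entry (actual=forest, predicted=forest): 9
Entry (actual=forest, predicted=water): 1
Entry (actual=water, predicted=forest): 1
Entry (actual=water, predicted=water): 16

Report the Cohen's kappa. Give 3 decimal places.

Observed agreement pₒ = trace/N = 25/27 = 0.9259
Expected agreement pₑ = Σ (rowᵢ·colᵢ)/N² = (10·10 + 17·17)/27² = 0.5336
κ = (pₒ − pₑ)/(1 − pₑ) = (0.9259 − 0.5336)/(1 − 0.5336) = 0.841

0.841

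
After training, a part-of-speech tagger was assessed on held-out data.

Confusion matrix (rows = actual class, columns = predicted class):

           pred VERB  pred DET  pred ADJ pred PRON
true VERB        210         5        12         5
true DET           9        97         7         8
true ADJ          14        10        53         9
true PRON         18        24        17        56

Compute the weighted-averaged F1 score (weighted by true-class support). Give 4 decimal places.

Per-class F1 score (2·TP/(2·TP+FP+FN)):
  VERB: TP=210, FP=9+14+18=41, FN=5+12+5=22 → 420/483 = 0.86957
  DET: TP=97, FP=5+10+24=39, FN=9+7+8=24 → 194/257 = 0.75486
  ADJ: TP=53, FP=12+7+17=36, FN=14+10+9=33 → 106/175 = 0.60571
  PRON: TP=56, FP=5+8+9=22, FN=18+24+17=59 → 112/193 = 0.58031
Weighted-F1 score = Σ (supportᵢ/N)·F1 scoreᵢ with N=554: (232/554)·0.86957 + (121/554)·0.75486 + (86/554)·0.60571 + (115/554)·0.58031 = 0.7435

0.7435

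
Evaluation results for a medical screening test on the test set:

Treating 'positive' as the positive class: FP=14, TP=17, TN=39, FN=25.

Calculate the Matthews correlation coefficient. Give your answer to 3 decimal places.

MCC = (TP·TN − FP·FN) / √((TP+FP)(TP+FN)(TN+FP)(TN+FN))
Numerator = 17·39 − 14·25 = 313
Denominator = √(31·42·53·64) = √4416384 = 2101.5195
MCC = 313 / 2101.5195 = 0.149

0.149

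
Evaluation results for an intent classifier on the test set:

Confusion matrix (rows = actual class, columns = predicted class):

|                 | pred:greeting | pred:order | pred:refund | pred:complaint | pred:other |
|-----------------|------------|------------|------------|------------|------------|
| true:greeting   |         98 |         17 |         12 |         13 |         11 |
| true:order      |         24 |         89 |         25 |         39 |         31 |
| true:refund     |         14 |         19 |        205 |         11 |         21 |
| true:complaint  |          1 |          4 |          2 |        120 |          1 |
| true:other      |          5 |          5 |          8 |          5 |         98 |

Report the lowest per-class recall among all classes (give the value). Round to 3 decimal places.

0.428

Per-class recall (TP/(TP+FN)):
  greeting: TP=98, FN=17+12+13+11=53 → 98/151 = 0.6490
  order: TP=89, FN=24+25+39+31=119 → 89/208 = 0.4279
  refund: TP=205, FN=14+19+11+21=65 → 205/270 = 0.7593
  complaint: TP=120, FN=1+4+2+1=8 → 120/128 = 0.9375
  other: TP=98, FN=5+5+8+5=23 → 98/121 = 0.8099
Lowest is class 'order' with recall = 0.428.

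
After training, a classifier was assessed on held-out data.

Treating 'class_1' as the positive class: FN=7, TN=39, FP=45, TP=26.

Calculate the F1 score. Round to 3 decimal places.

0.500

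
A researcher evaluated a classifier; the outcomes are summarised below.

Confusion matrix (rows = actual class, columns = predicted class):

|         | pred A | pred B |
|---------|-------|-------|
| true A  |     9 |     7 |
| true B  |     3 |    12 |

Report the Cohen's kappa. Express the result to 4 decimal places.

0.3595

Observed agreement pₒ = trace/N = 21/31 = 0.67742
Expected agreement pₑ = Σ (rowᵢ·colᵢ)/N² = (16·12 + 15·19)/31² = 0.49636
κ = (pₒ − pₑ)/(1 − pₑ) = (0.67742 − 0.49636)/(1 − 0.49636) = 0.3595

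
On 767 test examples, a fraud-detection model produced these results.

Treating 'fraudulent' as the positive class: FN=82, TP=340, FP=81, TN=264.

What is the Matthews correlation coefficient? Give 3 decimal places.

MCC = (TP·TN − FP·FN) / √((TP+FP)(TP+FN)(TN+FP)(TN+FN))
Numerator = 340·264 − 81·82 = 83118
Denominator = √(421·422·345·346) = √21207512940 = 145627.9950
MCC = 83118 / 145627.9950 = 0.571

0.571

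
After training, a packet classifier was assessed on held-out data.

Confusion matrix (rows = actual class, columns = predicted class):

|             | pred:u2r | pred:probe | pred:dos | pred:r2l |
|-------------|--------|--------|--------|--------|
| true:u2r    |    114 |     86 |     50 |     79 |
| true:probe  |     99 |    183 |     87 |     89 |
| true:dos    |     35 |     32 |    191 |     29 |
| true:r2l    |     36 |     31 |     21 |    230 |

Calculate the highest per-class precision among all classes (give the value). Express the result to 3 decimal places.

0.551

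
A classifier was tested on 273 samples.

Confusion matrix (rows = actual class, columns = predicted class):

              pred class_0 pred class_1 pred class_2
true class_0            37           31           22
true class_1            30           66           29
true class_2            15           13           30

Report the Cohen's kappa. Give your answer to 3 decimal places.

0.215

Observed agreement pₒ = trace/N = 133/273 = 0.4872
Expected agreement pₑ = Σ (rowᵢ·colᵢ)/N² = (90·82 + 125·110 + 58·81)/273² = 0.3465
κ = (pₒ − pₑ)/(1 − pₑ) = (0.4872 − 0.3465)/(1 − 0.3465) = 0.215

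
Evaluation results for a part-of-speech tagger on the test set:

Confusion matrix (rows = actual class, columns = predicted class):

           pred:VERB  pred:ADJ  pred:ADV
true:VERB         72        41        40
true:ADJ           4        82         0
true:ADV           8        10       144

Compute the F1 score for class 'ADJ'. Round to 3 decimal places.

0.749

One-vs-rest for 'ADJ': TP = diagonal; FP = other classes predicted 'ADJ'; FN = 'ADJ' predicted as other.
F1 score = 2·TP/(2·TP+FP+FN).
ADJ: TP=82, FP=41+10=51, FN=4+0=4 → 164/219 = 0.7489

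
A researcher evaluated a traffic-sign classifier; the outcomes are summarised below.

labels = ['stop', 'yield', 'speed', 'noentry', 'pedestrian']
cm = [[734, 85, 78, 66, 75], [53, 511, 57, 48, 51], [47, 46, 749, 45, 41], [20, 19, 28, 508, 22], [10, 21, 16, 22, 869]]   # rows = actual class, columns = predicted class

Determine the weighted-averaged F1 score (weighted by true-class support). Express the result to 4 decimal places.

0.7968

Per-class F1 score (2·TP/(2·TP+FP+FN)):
  stop: TP=734, FP=53+47+20+10=130, FN=85+78+66+75=304 → 1468/1902 = 0.77182
  yield: TP=511, FP=85+46+19+21=171, FN=53+57+48+51=209 → 1022/1402 = 0.72896
  speed: TP=749, FP=78+57+28+16=179, FN=47+46+45+41=179 → 1498/1856 = 0.80711
  noentry: TP=508, FP=66+48+45+22=181, FN=20+19+28+22=89 → 1016/1286 = 0.79005
  pedestrian: TP=869, FP=75+51+41+22=189, FN=10+21+16+22=69 → 1738/1996 = 0.87074
Weighted-F1 score = Σ (supportᵢ/N)·F1 scoreᵢ with N=4221: (1038/4221)·0.77182 + (720/4221)·0.72896 + (928/4221)·0.80711 + (597/4221)·0.79005 + (938/4221)·0.87074 = 0.7968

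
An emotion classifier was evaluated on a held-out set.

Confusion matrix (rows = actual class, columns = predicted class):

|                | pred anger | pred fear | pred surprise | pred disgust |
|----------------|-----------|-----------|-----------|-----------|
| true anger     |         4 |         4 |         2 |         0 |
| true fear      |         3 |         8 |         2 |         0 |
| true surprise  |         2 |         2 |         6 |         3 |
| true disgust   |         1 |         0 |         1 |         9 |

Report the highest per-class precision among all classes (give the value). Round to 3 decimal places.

0.750

Per-class precision (TP/(TP+FP)):
  anger: TP=4, FP=3+2+1=6 → 4/10 = 0.4000
  fear: TP=8, FP=4+2+0=6 → 8/14 = 0.5714
  surprise: TP=6, FP=2+2+1=5 → 6/11 = 0.5455
  disgust: TP=9, FP=0+0+3=3 → 9/12 = 0.7500
Highest is class 'disgust' with precision = 0.750.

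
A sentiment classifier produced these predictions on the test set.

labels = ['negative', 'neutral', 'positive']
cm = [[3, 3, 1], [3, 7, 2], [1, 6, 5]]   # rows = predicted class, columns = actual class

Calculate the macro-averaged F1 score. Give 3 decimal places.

Per-class F1 score (2·TP/(2·TP+FP+FN)):
  negative: TP=3, FP=3+1=4, FN=3+1=4 → 6/14 = 0.4286
  neutral: TP=7, FP=3+2=5, FN=3+6=9 → 14/28 = 0.5000
  positive: TP=5, FP=1+6=7, FN=1+2=3 → 10/20 = 0.5000
Macro-F1 score = mean = (0.4286 + 0.5000 + 0.5000) / 3 = 0.476

0.476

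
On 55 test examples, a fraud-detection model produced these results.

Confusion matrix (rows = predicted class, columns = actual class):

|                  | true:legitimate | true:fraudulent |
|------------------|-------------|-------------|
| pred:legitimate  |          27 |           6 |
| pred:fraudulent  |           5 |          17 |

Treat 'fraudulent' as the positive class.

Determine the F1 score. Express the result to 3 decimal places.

0.756

Precision = TP/(TP+FP) = 17/22 = 0.7727
Recall = TP/(TP+FN) = 17/23 = 0.7391
F1 = 2·TP/(2·TP+FP+FN) = 34/45 = 0.756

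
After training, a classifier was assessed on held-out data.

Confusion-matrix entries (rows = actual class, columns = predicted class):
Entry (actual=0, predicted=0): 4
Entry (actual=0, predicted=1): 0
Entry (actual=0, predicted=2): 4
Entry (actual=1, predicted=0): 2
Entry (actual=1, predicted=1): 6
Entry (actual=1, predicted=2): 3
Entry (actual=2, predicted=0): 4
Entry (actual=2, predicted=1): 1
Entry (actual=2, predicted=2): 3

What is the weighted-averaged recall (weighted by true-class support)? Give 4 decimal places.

Per-class recall (TP/(TP+FN)):
  0: TP=4, FN=0+4=4 → 4/8 = 0.50000
  1: TP=6, FN=2+3=5 → 6/11 = 0.54545
  2: TP=3, FN=4+1=5 → 3/8 = 0.37500
Weighted-recall = Σ (supportᵢ/N)·recallᵢ with N=27: (8/27)·0.50000 + (11/27)·0.54545 + (8/27)·0.37500 = 0.4815

0.4815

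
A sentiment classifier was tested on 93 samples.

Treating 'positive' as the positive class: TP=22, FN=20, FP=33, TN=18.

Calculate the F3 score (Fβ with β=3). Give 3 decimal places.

0.508

Fβ = (1+β²)·TP / ((1+β²)·TP + β²·FN + FP), with β²=9
= 10·22 / (10·22 + 9·20 + 33) = 0.508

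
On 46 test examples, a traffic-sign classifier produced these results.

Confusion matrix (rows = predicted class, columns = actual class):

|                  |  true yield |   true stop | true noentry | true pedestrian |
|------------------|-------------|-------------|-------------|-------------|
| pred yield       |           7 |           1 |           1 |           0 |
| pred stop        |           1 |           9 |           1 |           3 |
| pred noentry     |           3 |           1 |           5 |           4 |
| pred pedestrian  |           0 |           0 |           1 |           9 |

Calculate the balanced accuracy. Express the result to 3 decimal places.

0.661

Balanced accuracy = mean of per-class recall.
  yield: recall = 7/11 = 0.6364
  stop: recall = 9/11 = 0.8182
  noentry: recall = 5/8 = 0.6250
  pedestrian: recall = 9/16 = 0.5625
Mean = (0.6364 + 0.8182 + 0.6250 + 0.5625) / 4 = 0.661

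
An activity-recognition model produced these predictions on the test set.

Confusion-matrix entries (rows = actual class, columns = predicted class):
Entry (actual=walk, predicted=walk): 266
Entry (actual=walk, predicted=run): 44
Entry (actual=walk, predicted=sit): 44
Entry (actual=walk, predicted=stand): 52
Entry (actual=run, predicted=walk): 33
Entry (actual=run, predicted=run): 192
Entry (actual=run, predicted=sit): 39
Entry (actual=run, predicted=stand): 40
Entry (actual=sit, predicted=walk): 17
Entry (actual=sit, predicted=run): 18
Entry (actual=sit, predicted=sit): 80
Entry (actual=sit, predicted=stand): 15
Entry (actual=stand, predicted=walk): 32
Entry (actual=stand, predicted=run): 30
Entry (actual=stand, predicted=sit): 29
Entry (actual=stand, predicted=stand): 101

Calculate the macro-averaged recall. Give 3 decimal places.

0.607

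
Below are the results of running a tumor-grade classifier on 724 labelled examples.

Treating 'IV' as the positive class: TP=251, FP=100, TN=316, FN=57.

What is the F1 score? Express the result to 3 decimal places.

0.762

Precision = TP/(TP+FP) = 251/351 = 0.7151
Recall = TP/(TP+FN) = 251/308 = 0.8149
F1 = 2·TP/(2·TP+FP+FN) = 502/659 = 0.762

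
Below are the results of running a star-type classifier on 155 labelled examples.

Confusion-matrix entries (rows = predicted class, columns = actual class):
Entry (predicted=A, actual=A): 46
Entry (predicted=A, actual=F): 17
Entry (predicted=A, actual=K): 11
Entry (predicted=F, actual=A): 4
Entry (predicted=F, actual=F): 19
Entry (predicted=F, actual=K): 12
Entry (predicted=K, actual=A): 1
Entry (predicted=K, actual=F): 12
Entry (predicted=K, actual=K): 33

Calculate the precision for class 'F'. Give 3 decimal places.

0.543

One-vs-rest for 'F': TP = diagonal; FP = other classes predicted 'F'; FN = 'F' predicted as other.
precision = TP/(TP+FP).
F: TP=19, FP=4+12=16 → 19/35 = 0.5429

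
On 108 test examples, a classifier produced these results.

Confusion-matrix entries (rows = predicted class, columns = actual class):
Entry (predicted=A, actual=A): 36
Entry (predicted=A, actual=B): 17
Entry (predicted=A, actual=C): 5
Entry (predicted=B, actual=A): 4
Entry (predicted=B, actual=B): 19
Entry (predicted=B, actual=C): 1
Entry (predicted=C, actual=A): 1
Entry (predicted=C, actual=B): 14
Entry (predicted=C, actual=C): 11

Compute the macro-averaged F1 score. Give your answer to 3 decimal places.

Per-class F1 score (2·TP/(2·TP+FP+FN)):
  A: TP=36, FP=17+5=22, FN=4+1=5 → 72/99 = 0.7273
  B: TP=19, FP=4+1=5, FN=17+14=31 → 38/74 = 0.5135
  C: TP=11, FP=1+14=15, FN=5+1=6 → 22/43 = 0.5116
Macro-F1 score = mean = (0.7273 + 0.5135 + 0.5116) / 3 = 0.584

0.584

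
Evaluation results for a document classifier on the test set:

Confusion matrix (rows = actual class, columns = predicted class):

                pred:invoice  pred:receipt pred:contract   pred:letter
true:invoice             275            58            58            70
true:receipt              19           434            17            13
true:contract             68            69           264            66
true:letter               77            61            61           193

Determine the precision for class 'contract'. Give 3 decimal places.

Treat 'contract' as positive and all other classes as negative.
precision = TP/(TP+FP).
contract: TP=264, FP=58+17+61=136 → 264/400 = 0.6600

0.660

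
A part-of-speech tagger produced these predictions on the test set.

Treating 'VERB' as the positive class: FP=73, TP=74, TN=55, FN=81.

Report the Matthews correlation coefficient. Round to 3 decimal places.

MCC = (TP·TN − FP·FN) / √((TP+FP)(TP+FN)(TN+FP)(TN+FN))
Numerator = 74·55 − 73·81 = -1843
Denominator = √(147·155·128·136) = √396641280 = 19915.8550
MCC = -1843 / 19915.8550 = -0.093

-0.093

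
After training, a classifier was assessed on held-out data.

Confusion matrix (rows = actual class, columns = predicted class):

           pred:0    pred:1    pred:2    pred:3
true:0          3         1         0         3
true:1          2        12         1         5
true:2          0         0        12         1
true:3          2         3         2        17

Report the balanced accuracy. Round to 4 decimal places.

0.6650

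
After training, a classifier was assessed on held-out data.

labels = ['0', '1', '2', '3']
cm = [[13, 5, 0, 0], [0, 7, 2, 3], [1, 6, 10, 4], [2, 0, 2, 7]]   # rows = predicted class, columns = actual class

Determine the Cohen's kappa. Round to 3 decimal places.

0.464

Observed agreement pₒ = trace/N = 37/62 = 0.5968
Expected agreement pₑ = Σ (rowᵢ·colᵢ)/N² = (16·18 + 18·12 + 14·21 + 14·11)/62² = 0.2477
κ = (pₒ − pₑ)/(1 − pₑ) = (0.5968 − 0.2477)/(1 − 0.2477) = 0.464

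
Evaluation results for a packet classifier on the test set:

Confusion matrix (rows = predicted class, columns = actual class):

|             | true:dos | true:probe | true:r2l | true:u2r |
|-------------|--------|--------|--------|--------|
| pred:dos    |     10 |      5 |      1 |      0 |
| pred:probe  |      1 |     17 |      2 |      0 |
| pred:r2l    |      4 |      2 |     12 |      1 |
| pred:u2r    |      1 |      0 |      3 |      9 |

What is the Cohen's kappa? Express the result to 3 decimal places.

0.602

Observed agreement pₒ = trace/N = 48/68 = 0.7059
Expected agreement pₑ = Σ (rowᵢ·colᵢ)/N² = (16·16 + 24·20 + 18·19 + 10·13)/68² = 0.2612
κ = (pₒ − pₑ)/(1 − pₑ) = (0.7059 − 0.2612)/(1 − 0.2612) = 0.602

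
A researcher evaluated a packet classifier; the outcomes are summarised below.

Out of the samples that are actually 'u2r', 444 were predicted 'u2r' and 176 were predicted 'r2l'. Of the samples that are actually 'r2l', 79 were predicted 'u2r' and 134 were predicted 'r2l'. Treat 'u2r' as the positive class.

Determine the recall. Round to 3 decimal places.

Recall = TP/(TP+FN) = 444/(444+176) = 444/620 = 0.716

0.716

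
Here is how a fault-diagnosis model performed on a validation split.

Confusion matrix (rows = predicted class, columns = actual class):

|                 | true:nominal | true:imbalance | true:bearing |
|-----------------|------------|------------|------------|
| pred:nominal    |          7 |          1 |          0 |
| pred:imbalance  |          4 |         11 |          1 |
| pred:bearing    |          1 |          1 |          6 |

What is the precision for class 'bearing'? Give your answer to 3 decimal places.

0.750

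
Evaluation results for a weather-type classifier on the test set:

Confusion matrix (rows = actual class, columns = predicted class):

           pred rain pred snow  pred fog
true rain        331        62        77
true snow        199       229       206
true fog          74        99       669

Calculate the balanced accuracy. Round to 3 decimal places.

0.620

Balanced accuracy = mean of per-class recall.
  rain: recall = 331/470 = 0.7043
  snow: recall = 229/634 = 0.3612
  fog: recall = 669/842 = 0.7945
Mean = (0.7043 + 0.3612 + 0.7945) / 3 = 0.620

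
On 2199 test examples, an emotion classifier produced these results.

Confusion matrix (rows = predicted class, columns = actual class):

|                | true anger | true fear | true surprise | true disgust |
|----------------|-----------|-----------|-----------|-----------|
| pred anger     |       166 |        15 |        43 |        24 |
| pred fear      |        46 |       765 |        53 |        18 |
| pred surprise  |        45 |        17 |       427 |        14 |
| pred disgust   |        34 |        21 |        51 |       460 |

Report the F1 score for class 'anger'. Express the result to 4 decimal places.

0.6160

F1 score = 2·TP/(2·TP+FP+FN).
anger: TP=166, FP=15+43+24=82, FN=46+45+34=125 → 332/539 = 0.61596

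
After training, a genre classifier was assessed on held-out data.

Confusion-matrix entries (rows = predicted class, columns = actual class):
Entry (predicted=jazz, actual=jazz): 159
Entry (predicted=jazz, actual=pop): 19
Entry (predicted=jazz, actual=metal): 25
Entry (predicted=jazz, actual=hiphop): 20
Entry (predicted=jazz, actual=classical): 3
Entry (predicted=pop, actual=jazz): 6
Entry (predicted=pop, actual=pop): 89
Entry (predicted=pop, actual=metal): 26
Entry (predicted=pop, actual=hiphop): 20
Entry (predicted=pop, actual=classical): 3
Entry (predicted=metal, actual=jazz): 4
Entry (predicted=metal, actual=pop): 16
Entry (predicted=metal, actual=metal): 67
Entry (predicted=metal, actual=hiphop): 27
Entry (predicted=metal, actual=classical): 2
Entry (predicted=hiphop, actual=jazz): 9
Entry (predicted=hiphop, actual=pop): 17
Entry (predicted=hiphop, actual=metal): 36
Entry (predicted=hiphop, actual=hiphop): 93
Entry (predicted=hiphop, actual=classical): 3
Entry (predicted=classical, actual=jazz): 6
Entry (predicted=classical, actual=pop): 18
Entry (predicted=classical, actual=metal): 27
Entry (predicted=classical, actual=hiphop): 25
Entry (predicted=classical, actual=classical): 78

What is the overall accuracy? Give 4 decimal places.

Accuracy = trace / total = (159+89+67+93+78=486) / 798 = 486/798 = 0.6090

0.6090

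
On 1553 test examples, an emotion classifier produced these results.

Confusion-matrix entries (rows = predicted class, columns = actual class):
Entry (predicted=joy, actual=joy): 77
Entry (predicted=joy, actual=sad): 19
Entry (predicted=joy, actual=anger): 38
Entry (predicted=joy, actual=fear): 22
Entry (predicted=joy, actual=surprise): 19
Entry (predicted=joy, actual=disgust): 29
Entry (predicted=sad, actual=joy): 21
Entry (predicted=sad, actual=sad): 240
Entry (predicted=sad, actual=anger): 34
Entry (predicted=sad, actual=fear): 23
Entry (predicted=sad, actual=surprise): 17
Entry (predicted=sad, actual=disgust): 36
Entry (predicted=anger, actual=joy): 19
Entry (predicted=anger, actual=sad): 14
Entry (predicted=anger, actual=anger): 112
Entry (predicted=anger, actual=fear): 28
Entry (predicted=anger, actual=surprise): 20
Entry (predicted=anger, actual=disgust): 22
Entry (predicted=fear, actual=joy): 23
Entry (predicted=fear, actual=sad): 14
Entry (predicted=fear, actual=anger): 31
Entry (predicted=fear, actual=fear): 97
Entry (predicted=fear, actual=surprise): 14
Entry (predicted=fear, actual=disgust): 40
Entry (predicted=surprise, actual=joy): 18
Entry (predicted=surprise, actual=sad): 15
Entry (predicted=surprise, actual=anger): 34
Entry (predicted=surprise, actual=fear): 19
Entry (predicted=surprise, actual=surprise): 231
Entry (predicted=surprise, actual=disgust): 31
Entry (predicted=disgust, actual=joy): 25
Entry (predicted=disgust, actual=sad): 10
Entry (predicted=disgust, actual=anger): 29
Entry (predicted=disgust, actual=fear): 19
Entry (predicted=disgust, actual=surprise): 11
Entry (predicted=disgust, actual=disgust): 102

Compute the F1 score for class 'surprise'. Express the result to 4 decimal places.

0.7000

F1 score = 2·TP/(2·TP+FP+FN).
surprise: TP=231, FP=18+15+34+19+31=117, FN=19+17+20+14+11=81 → 462/660 = 0.70000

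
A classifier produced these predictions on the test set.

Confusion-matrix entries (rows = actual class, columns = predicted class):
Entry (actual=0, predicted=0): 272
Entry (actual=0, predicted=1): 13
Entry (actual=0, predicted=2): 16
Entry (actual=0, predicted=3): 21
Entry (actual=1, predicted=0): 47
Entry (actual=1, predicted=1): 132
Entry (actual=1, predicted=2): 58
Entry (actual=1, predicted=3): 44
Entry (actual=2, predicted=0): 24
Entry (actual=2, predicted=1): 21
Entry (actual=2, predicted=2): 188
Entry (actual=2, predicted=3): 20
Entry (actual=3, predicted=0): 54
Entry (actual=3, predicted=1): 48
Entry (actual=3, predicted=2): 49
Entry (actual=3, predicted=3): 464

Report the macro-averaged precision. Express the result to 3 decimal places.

Per-class precision (TP/(TP+FP)):
  0: TP=272, FP=47+24+54=125 → 272/397 = 0.6851
  1: TP=132, FP=13+21+48=82 → 132/214 = 0.6168
  2: TP=188, FP=16+58+49=123 → 188/311 = 0.6045
  3: TP=464, FP=21+44+20=85 → 464/549 = 0.8452
Macro-precision = mean = (0.6851 + 0.6168 + 0.6045 + 0.8452) / 4 = 0.688

0.688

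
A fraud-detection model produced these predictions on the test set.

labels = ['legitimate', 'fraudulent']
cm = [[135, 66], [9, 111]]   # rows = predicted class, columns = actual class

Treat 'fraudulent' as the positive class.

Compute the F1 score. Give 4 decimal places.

0.7475

Precision = TP/(TP+FP) = 111/120 = 0.9250
Recall = TP/(TP+FN) = 111/177 = 0.6271
F1 = 2·TP/(2·TP+FP+FN) = 222/297 = 0.7475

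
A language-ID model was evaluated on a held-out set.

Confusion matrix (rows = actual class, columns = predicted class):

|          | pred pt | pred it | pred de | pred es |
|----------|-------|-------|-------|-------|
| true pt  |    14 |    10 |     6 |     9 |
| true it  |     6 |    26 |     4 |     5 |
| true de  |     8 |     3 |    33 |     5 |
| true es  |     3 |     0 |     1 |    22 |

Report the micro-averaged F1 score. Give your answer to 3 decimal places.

0.613

Micro-averaging pools counts across classes: ΣTP=95, ΣFP=60, ΣFN=60.
Micro-F1 score = 2·TP/(2·TP+FP+FN) on pooled counts = 0.613 (equals overall accuracy in single-label multiclass).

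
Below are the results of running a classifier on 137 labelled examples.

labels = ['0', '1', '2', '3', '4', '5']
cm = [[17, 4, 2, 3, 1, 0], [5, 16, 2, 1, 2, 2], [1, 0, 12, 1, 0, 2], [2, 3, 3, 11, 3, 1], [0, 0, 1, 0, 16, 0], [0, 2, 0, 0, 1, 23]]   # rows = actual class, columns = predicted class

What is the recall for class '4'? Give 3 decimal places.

0.941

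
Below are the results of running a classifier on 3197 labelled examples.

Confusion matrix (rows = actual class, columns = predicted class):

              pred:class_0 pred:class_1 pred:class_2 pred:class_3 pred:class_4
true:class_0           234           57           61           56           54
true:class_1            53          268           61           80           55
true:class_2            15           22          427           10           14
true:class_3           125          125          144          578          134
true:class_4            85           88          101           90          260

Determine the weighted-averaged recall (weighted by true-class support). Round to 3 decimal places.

0.553

Per-class recall (TP/(TP+FN)):
  class_0: TP=234, FN=57+61+56+54=228 → 234/462 = 0.5065
  class_1: TP=268, FN=53+61+80+55=249 → 268/517 = 0.5184
  class_2: TP=427, FN=15+22+10+14=61 → 427/488 = 0.8750
  class_3: TP=578, FN=125+125+144+134=528 → 578/1106 = 0.5226
  class_4: TP=260, FN=85+88+101+90=364 → 260/624 = 0.4167
Weighted-recall = Σ (supportᵢ/N)·recallᵢ with N=3197: (462/3197)·0.5065 + (517/3197)·0.5184 + (488/3197)·0.8750 + (1106/3197)·0.5226 + (624/3197)·0.4167 = 0.553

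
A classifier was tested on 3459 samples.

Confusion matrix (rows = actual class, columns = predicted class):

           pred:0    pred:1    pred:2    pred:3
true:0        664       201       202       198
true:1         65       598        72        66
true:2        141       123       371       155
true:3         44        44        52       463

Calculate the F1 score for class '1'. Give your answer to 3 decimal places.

0.677

Take TP from the diagonal, FP from the rest of the '1' prediction marginal, FN from the rest of the '1' actual marginal.
F1 score = 2·TP/(2·TP+FP+FN).
1: TP=598, FP=201+123+44=368, FN=65+72+66=203 → 1196/1767 = 0.6769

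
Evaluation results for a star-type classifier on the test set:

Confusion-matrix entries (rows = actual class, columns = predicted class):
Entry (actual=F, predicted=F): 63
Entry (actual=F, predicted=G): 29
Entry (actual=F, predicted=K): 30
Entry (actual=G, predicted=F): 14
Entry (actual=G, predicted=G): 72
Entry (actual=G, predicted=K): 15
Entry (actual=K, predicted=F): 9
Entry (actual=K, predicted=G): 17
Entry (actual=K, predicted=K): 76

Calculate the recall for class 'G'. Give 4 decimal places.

0.7129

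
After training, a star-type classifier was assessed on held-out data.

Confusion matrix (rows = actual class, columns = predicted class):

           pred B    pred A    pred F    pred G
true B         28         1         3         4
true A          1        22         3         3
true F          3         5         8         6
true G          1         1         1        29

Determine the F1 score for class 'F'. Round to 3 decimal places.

Take TP from the diagonal, FP from the rest of the 'F' prediction marginal, FN from the rest of the 'F' actual marginal.
F1 score = 2·TP/(2·TP+FP+FN).
F: TP=8, FP=3+3+1=7, FN=3+5+6=14 → 16/37 = 0.4324

0.432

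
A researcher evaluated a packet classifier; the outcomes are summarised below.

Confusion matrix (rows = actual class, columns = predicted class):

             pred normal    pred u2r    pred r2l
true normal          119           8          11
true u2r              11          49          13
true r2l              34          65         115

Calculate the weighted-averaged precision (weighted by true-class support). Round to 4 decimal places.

Per-class precision (TP/(TP+FP)):
  normal: TP=119, FP=11+34=45 → 119/164 = 0.72561
  u2r: TP=49, FP=8+65=73 → 49/122 = 0.40164
  r2l: TP=115, FP=11+13=24 → 115/139 = 0.82734
Weighted-precision = Σ (supportᵢ/N)·precisionᵢ with N=425: (138/425)·0.72561 + (73/425)·0.40164 + (214/425)·0.82734 = 0.7212

0.7212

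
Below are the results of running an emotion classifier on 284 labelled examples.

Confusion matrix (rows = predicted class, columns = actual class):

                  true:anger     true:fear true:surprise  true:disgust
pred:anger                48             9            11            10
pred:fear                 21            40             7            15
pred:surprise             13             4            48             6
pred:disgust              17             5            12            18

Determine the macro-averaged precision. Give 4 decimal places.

0.5299

Per-class precision (TP/(TP+FP)):
  anger: TP=48, FP=9+11+10=30 → 48/78 = 0.61538
  fear: TP=40, FP=21+7+15=43 → 40/83 = 0.48193
  surprise: TP=48, FP=13+4+6=23 → 48/71 = 0.67606
  disgust: TP=18, FP=17+5+12=34 → 18/52 = 0.34615
Macro-precision = mean = (0.61538 + 0.48193 + 0.67606 + 0.34615) / 4 = 0.5299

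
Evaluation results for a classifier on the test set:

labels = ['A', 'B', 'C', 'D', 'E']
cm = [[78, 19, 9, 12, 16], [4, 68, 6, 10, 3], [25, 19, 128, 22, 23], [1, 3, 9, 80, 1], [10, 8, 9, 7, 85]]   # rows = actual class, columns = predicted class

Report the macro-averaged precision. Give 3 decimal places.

0.662

Per-class precision (TP/(TP+FP)):
  A: TP=78, FP=4+25+1+10=40 → 78/118 = 0.6610
  B: TP=68, FP=19+19+3+8=49 → 68/117 = 0.5812
  C: TP=128, FP=9+6+9+9=33 → 128/161 = 0.7950
  D: TP=80, FP=12+10+22+7=51 → 80/131 = 0.6107
  E: TP=85, FP=16+3+23+1=43 → 85/128 = 0.6641
Macro-precision = mean = (0.6610 + 0.5812 + 0.7950 + 0.6107 + 0.6641) / 5 = 0.662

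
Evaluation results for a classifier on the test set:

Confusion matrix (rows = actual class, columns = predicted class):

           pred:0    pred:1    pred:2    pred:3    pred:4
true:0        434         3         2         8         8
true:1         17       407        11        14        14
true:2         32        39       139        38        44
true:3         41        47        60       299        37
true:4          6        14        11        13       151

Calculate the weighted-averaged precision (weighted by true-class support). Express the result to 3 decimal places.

Per-class precision (TP/(TP+FP)):
  0: TP=434, FP=17+32+41+6=96 → 434/530 = 0.8189
  1: TP=407, FP=3+39+47+14=103 → 407/510 = 0.7980
  2: TP=139, FP=2+11+60+11=84 → 139/223 = 0.6233
  3: TP=299, FP=8+14+38+13=73 → 299/372 = 0.8038
  4: TP=151, FP=8+14+44+37=103 → 151/254 = 0.5945
Weighted-precision = Σ (supportᵢ/N)·precisionᵢ with N=1889: (455/1889)·0.8189 + (463/1889)·0.7980 + (292/1889)·0.6233 + (484/1889)·0.8038 + (195/1889)·0.5945 = 0.757

0.757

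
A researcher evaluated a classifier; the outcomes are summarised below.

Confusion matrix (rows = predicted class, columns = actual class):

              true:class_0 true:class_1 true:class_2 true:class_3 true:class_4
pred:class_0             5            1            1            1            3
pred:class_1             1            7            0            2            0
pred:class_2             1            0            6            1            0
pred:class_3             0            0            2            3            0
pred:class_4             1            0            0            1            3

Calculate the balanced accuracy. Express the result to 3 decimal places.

0.608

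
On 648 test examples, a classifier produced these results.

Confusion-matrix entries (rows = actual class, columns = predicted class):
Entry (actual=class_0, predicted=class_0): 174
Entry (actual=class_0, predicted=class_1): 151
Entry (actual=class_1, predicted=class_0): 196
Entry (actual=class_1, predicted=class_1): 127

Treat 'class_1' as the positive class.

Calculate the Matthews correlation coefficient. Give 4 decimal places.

-0.0722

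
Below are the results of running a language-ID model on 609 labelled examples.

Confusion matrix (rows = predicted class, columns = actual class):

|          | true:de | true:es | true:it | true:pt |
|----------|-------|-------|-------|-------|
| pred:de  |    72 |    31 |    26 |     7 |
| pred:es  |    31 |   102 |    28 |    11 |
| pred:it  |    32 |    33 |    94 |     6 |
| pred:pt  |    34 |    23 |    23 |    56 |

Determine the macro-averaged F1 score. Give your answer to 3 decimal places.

Per-class F1 score (2·TP/(2·TP+FP+FN)):
  de: TP=72, FP=31+26+7=64, FN=31+32+34=97 → 144/305 = 0.4721
  es: TP=102, FP=31+28+11=70, FN=31+33+23=87 → 204/361 = 0.5651
  it: TP=94, FP=32+33+6=71, FN=26+28+23=77 → 188/336 = 0.5595
  pt: TP=56, FP=34+23+23=80, FN=7+11+6=24 → 112/216 = 0.5185
Macro-F1 score = mean = (0.4721 + 0.5651 + 0.5595 + 0.5185) / 4 = 0.529

0.529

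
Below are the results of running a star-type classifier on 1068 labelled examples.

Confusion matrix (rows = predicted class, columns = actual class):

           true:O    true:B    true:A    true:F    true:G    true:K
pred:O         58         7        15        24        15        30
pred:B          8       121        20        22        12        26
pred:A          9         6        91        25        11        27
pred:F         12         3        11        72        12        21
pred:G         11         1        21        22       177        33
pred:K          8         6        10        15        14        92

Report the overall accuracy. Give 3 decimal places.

Accuracy = trace / total = (58+121+91+72+177+92=611) / 1068 = 611/1068 = 0.572

0.572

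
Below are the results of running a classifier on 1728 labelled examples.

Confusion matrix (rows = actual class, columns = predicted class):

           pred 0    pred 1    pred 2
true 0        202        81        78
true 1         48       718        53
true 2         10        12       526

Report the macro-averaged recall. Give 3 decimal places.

0.799

Per-class recall (TP/(TP+FN)):
  0: TP=202, FN=81+78=159 → 202/361 = 0.5596
  1: TP=718, FN=48+53=101 → 718/819 = 0.8767
  2: TP=526, FN=10+12=22 → 526/548 = 0.9599
Macro-recall = mean = (0.5596 + 0.8767 + 0.9599) / 3 = 0.799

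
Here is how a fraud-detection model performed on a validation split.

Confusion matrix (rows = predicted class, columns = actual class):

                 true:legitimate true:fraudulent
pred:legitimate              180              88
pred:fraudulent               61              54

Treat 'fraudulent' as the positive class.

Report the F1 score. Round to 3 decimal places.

Precision = TP/(TP+FP) = 54/115 = 0.4696
Recall = TP/(TP+FN) = 54/142 = 0.3803
F1 = 2·TP/(2·TP+FP+FN) = 108/257 = 0.420

0.420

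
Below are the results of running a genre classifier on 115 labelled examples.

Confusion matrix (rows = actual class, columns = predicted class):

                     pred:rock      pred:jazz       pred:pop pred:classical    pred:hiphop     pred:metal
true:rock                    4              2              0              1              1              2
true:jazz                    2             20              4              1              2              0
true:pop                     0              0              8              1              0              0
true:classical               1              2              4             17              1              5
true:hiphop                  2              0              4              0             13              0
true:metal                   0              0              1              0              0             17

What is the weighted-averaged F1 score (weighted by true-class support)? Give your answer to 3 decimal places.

0.692

Per-class F1 score (2·TP/(2·TP+FP+FN)):
  rock: TP=4, FP=2+0+1+2+0=5, FN=2+0+1+1+2=6 → 8/19 = 0.4211
  jazz: TP=20, FP=2+0+2+0+0=4, FN=2+4+1+2+0=9 → 40/53 = 0.7547
  pop: TP=8, FP=0+4+4+4+1=13, FN=0+0+1+0+0=1 → 16/30 = 0.5333
  classical: TP=17, FP=1+1+1+0+0=3, FN=1+2+4+1+5=13 → 34/50 = 0.6800
  hiphop: TP=13, FP=1+2+0+1+0=4, FN=2+0+4+0+0=6 → 26/36 = 0.7222
  metal: TP=17, FP=2+0+0+5+0=7, FN=0+0+1+0+0=1 → 34/42 = 0.8095
Weighted-F1 score = Σ (supportᵢ/N)·F1 scoreᵢ with N=115: (10/115)·0.4211 + (29/115)·0.7547 + (9/115)·0.5333 + (30/115)·0.6800 + (19/115)·0.7222 + (18/115)·0.8095 = 0.692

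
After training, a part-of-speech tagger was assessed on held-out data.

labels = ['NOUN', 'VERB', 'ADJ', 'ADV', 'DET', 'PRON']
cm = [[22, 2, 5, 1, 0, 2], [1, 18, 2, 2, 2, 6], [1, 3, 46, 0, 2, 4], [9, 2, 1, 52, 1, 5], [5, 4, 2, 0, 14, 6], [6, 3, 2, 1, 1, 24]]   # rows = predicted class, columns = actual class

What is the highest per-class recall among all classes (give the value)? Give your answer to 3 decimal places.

0.929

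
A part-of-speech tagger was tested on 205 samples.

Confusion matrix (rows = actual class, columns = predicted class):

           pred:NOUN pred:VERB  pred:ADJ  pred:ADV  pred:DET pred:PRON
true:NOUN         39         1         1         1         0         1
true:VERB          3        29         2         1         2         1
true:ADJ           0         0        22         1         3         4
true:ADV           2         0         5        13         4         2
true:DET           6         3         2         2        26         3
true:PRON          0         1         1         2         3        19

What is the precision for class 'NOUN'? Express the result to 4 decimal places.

0.7800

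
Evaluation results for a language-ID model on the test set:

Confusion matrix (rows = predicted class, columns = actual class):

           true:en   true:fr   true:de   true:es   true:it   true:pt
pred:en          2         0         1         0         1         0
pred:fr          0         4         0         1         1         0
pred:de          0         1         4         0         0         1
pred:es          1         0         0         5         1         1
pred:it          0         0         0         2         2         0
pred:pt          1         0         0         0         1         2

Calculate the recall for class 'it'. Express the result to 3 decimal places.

0.333

Treat 'it' as positive and all other classes as negative.
recall = TP/(TP+FN).
it: TP=2, FN=1+1+0+1+1=4 → 2/6 = 0.3333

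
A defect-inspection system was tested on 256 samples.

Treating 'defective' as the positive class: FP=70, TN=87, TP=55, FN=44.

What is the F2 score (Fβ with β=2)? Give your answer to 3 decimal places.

Fβ = (1+β²)·TP / ((1+β²)·TP + β²·FN + FP), with β²=4
= 5·55 / (5·55 + 4·44 + 70) = 0.528

0.528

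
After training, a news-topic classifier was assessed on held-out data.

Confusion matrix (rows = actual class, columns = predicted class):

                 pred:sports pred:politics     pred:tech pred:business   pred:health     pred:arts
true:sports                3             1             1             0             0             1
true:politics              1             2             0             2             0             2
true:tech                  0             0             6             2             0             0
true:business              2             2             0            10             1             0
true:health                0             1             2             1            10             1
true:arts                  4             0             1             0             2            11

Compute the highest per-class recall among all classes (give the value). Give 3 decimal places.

0.750

Per-class recall (TP/(TP+FN)):
  sports: TP=3, FN=1+1+0+0+1=3 → 3/6 = 0.5000
  politics: TP=2, FN=1+0+2+0+2=5 → 2/7 = 0.2857
  tech: TP=6, FN=0+0+2+0+0=2 → 6/8 = 0.7500
  business: TP=10, FN=2+2+0+1+0=5 → 10/15 = 0.6667
  health: TP=10, FN=0+1+2+1+1=5 → 10/15 = 0.6667
  arts: TP=11, FN=4+0+1+0+2=7 → 11/18 = 0.6111
Highest is class 'tech' with recall = 0.750.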